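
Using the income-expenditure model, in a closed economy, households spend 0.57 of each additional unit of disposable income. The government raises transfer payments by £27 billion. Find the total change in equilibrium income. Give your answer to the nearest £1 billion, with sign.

The transfer change shifts disposable income by +£27 billion, so first-round consumption changes by c·ΔTR = 0.57 × (+£27 billion) = +£15.39 billion.
Expenditure multiplier = 1/(1 − MPC) = 1/(1 − 0.57) = 1/0.43 ≈ 2.326.
The transfer multiplier is c × k ≈ 1.326, so ΔY = k × (c·ΔTR) = (+£15.39 billion) / 0.43 ≈ +£36 billion.

+£36 billion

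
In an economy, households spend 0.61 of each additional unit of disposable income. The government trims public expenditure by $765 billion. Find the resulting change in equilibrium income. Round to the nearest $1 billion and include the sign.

Spending multiplier = 1/(1 − MPC) = 1/(1 − 0.61) = 1/0.39 ≈ 2.564.
ΔY = k × ΔG = (−$765 billion) / 0.39 ≈ −$1,962 billion.

−$1,962 billion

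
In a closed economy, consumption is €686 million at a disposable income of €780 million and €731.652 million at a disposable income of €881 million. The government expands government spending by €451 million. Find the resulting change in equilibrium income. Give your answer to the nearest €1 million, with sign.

MPC = ΔC/ΔYd = (731.652 − 686)/(881 − 780) = 45.652/101 = 0.452.
Expenditure multiplier = 1/(1 − MPC) = 1/(1 − 0.452) = 1/0.548 ≈ 1.825.
ΔY = k × ΔG = (+€451 million) / 0.548 ≈ +€823 million.

+€823 million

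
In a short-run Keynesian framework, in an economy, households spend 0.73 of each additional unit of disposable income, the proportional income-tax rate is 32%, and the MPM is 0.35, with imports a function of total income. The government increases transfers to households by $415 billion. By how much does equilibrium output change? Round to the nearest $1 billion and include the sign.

The transfer change shifts disposable income by +$415 billion, so first-round consumption changes by c·ΔTR = 0.73 × (+$415 billion) = +$302.95 billion.
Expenditure multiplier = 1/(1 − c(1−t) + m) = 1/(1 − 0.73×0.68 + 0.35) = 1/0.8536 ≈ 1.172.
The transfer multiplier is c × k ≈ 0.855, so ΔY = k × (c·ΔTR) = (+$302.95 billion) / 0.8536 ≈ +$355 billion.

+$355 billion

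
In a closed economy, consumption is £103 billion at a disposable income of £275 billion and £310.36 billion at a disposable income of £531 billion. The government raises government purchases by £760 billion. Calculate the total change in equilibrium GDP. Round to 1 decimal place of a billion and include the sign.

MPC = ΔC/ΔYd = (310.36 − 103)/(531 − 275) = 207.36/256 = 0.81.
Government-spending multiplier = 1/(1 − MPC) = 1/(1 − 0.81) = 1/0.19 ≈ 5.263.
ΔY = k × ΔG = (+£760 billion) / 0.19 = +£4,000 billion.

+£4,000.0 billion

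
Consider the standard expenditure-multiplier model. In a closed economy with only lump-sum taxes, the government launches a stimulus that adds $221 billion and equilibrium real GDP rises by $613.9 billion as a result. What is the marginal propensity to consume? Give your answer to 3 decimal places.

0.640

Implied spending multiplier k = ΔY/ΔG = 613.9/221 ≈ 2.7778.
Since k = 1/(1 − MPC), MPC = 1 − 1/k = 1 − ΔG/ΔY = 1 − 221/613.9 ≈ 0.640.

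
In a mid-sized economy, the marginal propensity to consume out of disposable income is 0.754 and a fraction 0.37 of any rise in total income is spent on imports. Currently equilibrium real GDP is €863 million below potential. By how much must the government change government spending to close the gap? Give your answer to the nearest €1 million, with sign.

Spending multiplier = 1/(1 − c + m) = 1/(1 − 0.754 + 0.37) = 1/0.616 ≈ 1.623.
Need ΔY = +€863 million, so ΔG = ΔY/k = (+€863 million) × 0.616 ≈ +€532 million.
The government should increase government spending by €532 million.

+€532 million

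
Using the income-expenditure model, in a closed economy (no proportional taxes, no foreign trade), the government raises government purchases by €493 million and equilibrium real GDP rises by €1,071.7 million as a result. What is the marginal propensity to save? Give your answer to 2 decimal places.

0.46

Implied spending multiplier k = ΔY/ΔG = 1,071.7/493 ≈ 2.1738.
Since k = 1/(1 − MPC), MPC = 1 − 1/k = 1 − ΔG/ΔY = 1 − 493/1,071.7 ≈ 0.54.
MPS = 1 − MPC = 0.46.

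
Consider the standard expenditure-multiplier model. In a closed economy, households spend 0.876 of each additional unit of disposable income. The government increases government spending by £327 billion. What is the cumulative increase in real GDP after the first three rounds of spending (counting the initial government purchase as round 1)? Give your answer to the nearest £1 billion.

£864 billion

Round 1 adds ΔG = £327 billion; each later round is MPC = 0.876 times the previous.
After 3 rounds: 327 + 286.452 + 250.931952 = ΔG·(1 − c^3)/(1 − c) = 327 × (1 − 0.672221376)/0.124 ≈ £864 billion.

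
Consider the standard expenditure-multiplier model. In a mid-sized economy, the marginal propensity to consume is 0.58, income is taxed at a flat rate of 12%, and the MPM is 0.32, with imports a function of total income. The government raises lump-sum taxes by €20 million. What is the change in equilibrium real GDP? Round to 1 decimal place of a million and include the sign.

A lump-sum tax change of +€20 million shifts disposable income by −€20 million; first-round consumption changes by −c × ΔT = −0.58 × (+€20 million) = −€11.6 million.
Expenditure multiplier = 1/(1 − c(1−t) + m) = 1/(1 − 0.58×0.88 + 0.32) = 1/0.8096 ≈ 1.235.
The tax multiplier is −c × k ≈ −0.716, so ΔY = k × (−c·ΔT) = (−€11.6 million) / 0.8096 ≈ −€14.3 million.

−€14.3 million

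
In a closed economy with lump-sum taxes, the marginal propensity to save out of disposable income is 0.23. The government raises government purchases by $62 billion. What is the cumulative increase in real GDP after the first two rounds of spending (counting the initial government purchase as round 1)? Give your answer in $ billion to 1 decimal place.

MPC = 1 − MPS = 1 − 0.23 = 0.77.
Round 1 adds ΔG = $62 billion; each later round is MPC = 0.77 times the previous.
After 2 rounds: 62 + 47.74 = ΔG·(1 − c^2)/(1 − c) = 62 × (1 − 0.5929)/0.23 ≈ $109.7 billion.

$109.7 billion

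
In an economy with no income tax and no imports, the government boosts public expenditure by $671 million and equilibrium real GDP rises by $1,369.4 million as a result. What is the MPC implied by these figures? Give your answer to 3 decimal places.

Implied spending multiplier k = ΔY/ΔG = 1,369.4/671 ≈ 2.0408.
Since k = 1/(1 − MPC), MPC = 1 − 1/k = 1 − ΔG/ΔY = 1 − 671/1,369.4 ≈ 0.510.

0.510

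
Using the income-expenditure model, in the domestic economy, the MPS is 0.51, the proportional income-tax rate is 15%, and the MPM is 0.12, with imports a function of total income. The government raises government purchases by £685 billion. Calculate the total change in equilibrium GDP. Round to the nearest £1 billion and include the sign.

MPC = 1 − MPS = 1 − 0.51 = 0.49.
Spending multiplier = 1/(1 − c(1−t) + m) = 1/(1 − 0.49×0.85 + 0.12) = 1/0.7035 ≈ 1.421.
ΔY = k × ΔG = (+£685 billion) / 0.7035 ≈ +£974 billion.

+£974 billion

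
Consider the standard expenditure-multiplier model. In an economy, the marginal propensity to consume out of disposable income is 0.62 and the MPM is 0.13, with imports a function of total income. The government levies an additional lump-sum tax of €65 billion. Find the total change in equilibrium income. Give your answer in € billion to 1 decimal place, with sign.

−€79.0 billion

A lump-sum tax change of +€65 billion shifts disposable income by −€65 billion; first-round consumption changes by −c × ΔT = −0.62 × (+€65 billion) = −€40.3 billion.
Expenditure multiplier = 1/(1 − c + m) = 1/(1 − 0.62 + 0.13) = 1/0.51 ≈ 1.961.
The tax multiplier is −c × k ≈ −1.216, so ΔY = k × (−c·ΔT) = (−€40.3 billion) / 0.51 ≈ −€79 billion.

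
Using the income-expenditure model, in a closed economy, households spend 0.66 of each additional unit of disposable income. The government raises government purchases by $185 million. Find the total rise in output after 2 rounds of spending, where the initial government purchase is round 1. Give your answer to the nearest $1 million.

Round 1 adds ΔG = $185 million; each later round is MPC = 0.66 times the previous.
After 2 rounds: 185 + 122.1 = ΔG·(1 − c^2)/(1 − c) = 185 × (1 − 0.4356)/0.34 ≈ $307 million.

$307 million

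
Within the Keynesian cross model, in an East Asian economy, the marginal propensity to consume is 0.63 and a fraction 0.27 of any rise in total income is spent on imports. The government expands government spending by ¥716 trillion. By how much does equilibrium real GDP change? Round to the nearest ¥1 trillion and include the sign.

+¥1,119 trillion

Government-spending multiplier = 1/(1 − c + m) = 1/(1 − 0.63 + 0.27) = 1/0.64 ≈ 1.563.
ΔY = k × ΔG = (+¥716 trillion) / 0.64 ≈ +¥1,119 trillion.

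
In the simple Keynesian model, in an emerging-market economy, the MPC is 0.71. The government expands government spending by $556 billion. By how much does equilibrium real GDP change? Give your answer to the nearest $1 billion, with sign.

Spending multiplier = 1/(1 − MPC) = 1/(1 − 0.71) = 1/0.29 ≈ 3.448.
ΔY = k × ΔG = (+$556 billion) / 0.29 ≈ +$1,917 billion.

+$1,917 billion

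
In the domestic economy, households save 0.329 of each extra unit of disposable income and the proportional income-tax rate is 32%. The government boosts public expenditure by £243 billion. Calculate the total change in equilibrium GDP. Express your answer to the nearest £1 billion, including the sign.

MPC = 1 − MPS = 1 − 0.329 = 0.671.
Government-spending multiplier = 1/(1 − c(1−t)) = 1/(1 − 0.671×0.68) = 1/0.54372 ≈ 1.839.
ΔY = k × ΔG = (+£243 billion) / 0.54372 ≈ +£447 billion.

+£447 billion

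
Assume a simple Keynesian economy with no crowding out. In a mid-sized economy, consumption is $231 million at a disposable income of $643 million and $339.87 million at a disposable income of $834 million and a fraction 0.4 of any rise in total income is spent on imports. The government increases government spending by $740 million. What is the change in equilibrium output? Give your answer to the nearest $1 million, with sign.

+$892 million

MPC = ΔC/ΔYd = (339.87 − 231)/(834 − 643) = 108.87/191 = 0.57.
Government-spending multiplier = 1/(1 − c + m) = 1/(1 − 0.57 + 0.4) = 1/0.83 ≈ 1.205.
ΔY = k × ΔG = (+$740 million) / 0.83 ≈ +$892 million.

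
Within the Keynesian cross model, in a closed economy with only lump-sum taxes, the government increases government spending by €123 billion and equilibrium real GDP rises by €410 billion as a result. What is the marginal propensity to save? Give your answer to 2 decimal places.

0.30

Implied spending multiplier k = ΔY/ΔG = 410/123 ≈ 3.3333.
Since k = 1/(1 − MPC), MPC = 1 − 1/k = 1 − ΔG/ΔY = 1 − 123/410 = 0.70.
MPS = 1 − MPC = 0.30.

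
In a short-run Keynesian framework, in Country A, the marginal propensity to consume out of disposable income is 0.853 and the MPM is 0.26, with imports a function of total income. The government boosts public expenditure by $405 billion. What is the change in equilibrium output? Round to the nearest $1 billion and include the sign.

+$995 billion

Expenditure multiplier = 1/(1 − c + m) = 1/(1 − 0.853 + 0.26) = 1/0.407 ≈ 2.457.
ΔY = k × ΔG = (+$405 billion) / 0.407 ≈ +$995 billion.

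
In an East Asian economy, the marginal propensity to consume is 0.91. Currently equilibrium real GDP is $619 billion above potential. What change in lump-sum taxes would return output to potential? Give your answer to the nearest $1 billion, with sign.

Spending multiplier = 1/(1 − MPC) = 1/(1 − 0.91) = 1/0.09 ≈ 11.111.
Tax multiplier = −c·k = −0.91/0.09 ≈ −10.111. Need ΔY = −$619 billion, so ΔT = ΔY/(−c·k) = −(−$619 billion) × 0.09 / 0.91 ≈ +$61 billion.
The government should raise lump-sum taxes by $61 billion.

+$61 billion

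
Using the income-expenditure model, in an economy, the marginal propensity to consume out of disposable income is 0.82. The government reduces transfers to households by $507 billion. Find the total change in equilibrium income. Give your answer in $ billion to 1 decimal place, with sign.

−$2,309.7 billion

The transfer change shifts disposable income by −$507 billion, so first-round consumption changes by c·ΔTR = 0.82 × (−$507 billion) = −$415.74 billion.
Expenditure multiplier = 1/(1 − MPC) = 1/(1 − 0.82) = 1/0.18 ≈ 5.556.
The transfer multiplier is c × k ≈ 4.556, so ΔY = k × (c·ΔTR) = (−$415.74 billion) / 0.18 ≈ −$2,309.7 billion.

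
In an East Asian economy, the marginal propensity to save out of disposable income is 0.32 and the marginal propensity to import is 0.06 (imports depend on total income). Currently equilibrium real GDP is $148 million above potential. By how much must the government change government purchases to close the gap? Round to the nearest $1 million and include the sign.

−$56 million

MPC = 1 − MPS = 1 − 0.32 = 0.68.
Spending multiplier = 1/(1 − c + m) = 1/(1 − 0.68 + 0.06) = 1/0.38 ≈ 2.632.
Need ΔY = −$148 million, so ΔG = ΔY/k = (−$148 million) × 0.38 ≈ −$56 million.
The government should cut government purchases by $56 million.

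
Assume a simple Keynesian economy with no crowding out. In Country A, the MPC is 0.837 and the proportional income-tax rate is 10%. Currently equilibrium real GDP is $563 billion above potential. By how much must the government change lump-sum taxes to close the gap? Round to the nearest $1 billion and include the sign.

Spending multiplier = 1/(1 − c(1−t)) = 1/(1 − 0.837×0.9) = 1/0.2467 ≈ 4.054.
Tax multiplier = −c·k = −0.837/0.2467 ≈ −3.393. Need ΔY = −$563 billion, so ΔT = ΔY/(−c·k) = −(−$563 billion) × 0.2467 / 0.837 ≈ +$166 billion.
The government should raise lump-sum taxes by $166 billion.

+$166 billion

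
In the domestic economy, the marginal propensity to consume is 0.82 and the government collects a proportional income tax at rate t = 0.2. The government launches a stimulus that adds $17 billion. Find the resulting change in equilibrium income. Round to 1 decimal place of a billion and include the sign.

+$49.4 billion

Government-spending multiplier = 1/(1 − c(1−t)) = 1/(1 − 0.82×0.8) = 1/0.344 ≈ 2.907.
ΔY = k × ΔG = (+$17 billion) / 0.344 ≈ +$49.4 billion.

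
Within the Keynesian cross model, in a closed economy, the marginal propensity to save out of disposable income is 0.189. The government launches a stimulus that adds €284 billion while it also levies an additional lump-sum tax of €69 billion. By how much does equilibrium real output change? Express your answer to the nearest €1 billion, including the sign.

MPC = 1 − MPS = 1 − 0.189 = 0.811.
Expenditure multiplier = 1/(1 − MPC) = 1/(1 − 0.811) = 1/0.189 ≈ 5.291.
ΔG contributes k·ΔG = (+€284 billion) / 0.189 ≈ +€1,502.6 billion.
ΔT of +€69 billion changes first-round spending by −c·ΔT = −€55.959 billion, contributing k·(−c·ΔT) = (−€55.959 billion) / 0.189 ≈ −€296.1 billion.
Net ΔY = k(ΔG − c·ΔT) = (+€228.041 billion) / 0.189 ≈ +€1,207 billion.

+€1,207 billion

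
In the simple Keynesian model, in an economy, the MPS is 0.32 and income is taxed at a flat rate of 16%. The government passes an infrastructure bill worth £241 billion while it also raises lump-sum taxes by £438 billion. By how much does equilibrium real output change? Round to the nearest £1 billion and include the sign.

−£133 billion

MPC = 1 − MPS = 1 − 0.32 = 0.68.
Expenditure multiplier = 1/(1 − c(1−t)) = 1/(1 − 0.68×0.84) = 1/0.4288 ≈ 2.332.
ΔG contributes k·ΔG = (+£241 billion) / 0.4288 ≈ +£562 billion.
ΔT of +£438 billion changes first-round spending by −c·ΔT = −£297.84 billion, contributing k·(−c·ΔT) = (−£297.84 billion) / 0.4288 ≈ −£694.6 billion.
Net ΔY = k(ΔG − c·ΔT) = (−£56.84 billion) / 0.4288 ≈ −£133 billion.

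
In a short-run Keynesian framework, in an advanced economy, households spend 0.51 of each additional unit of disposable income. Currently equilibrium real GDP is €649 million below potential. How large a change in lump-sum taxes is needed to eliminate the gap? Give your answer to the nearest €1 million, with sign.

−€624 million

Spending multiplier = 1/(1 − MPC) = 1/(1 − 0.51) = 1/0.49 ≈ 2.041.
Tax multiplier = −c·k = −0.51/0.49 ≈ −1.041. Need ΔY = +€649 million, so ΔT = ΔY/(−c·k) = −(+€649 million) × 0.49 / 0.51 ≈ −€624 million.
The government should cut lump-sum taxes by €624 million.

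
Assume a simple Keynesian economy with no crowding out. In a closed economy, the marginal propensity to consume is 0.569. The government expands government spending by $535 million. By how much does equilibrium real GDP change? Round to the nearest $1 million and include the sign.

+$1,241 million

Spending multiplier = 1/(1 − MPC) = 1/(1 − 0.569) = 1/0.431 ≈ 2.32.
ΔY = k × ΔG = (+$535 million) / 0.431 ≈ +$1,241 million.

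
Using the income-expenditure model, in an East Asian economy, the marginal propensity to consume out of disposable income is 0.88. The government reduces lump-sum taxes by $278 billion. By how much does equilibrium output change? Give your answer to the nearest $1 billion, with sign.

+$2,039 billion

A lump-sum tax change of −$278 billion shifts disposable income by +$278 billion; first-round consumption changes by −c × ΔT = −0.88 × (−$278 billion) = +$244.64 billion.
Expenditure multiplier = 1/(1 − MPC) = 1/(1 − 0.88) = 1/0.12 ≈ 8.333.
The tax multiplier is −c × k ≈ −7.333, so ΔY = k × (−c·ΔT) = (+$244.64 billion) / 0.12 ≈ +$2,039 billion.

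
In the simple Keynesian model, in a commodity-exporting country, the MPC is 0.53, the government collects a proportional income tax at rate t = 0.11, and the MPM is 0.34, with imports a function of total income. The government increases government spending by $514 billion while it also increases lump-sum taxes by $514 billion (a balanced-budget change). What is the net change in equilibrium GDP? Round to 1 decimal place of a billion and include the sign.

+$278.2 billion

Expenditure multiplier = 1/(1 − c(1−t) + m) = 1/(1 − 0.53×0.89 + 0.34) = 1/0.8683 ≈ 1.152.
ΔG contributes k·ΔG = (+$514 billion) / 0.8683 ≈ +$592 billion.
ΔT of +$514 billion changes first-round spending by −c·ΔT = −$272.42 billion, contributing k·(−c·ΔT) = (−$272.42 billion) / 0.8683 ≈ −$313.7 billion.
Net ΔY = k(ΔG − c·ΔT) = (+$241.58 billion) / 0.8683 ≈ +$278.2 billion.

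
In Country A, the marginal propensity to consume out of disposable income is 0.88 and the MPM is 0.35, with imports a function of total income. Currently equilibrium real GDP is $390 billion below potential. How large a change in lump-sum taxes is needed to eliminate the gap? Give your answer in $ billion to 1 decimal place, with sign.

−$208.3 billion

Spending multiplier = 1/(1 − c + m) = 1/(1 − 0.88 + 0.35) = 1/0.47 ≈ 2.128.
Tax multiplier = −c·k = −0.88/0.47 ≈ −1.872. Need ΔY = +$390 billion, so ΔT = ΔY/(−c·k) = −(+$390 billion) × 0.47 / 0.88 ≈ −$208.3 billion.
The government should cut lump-sum taxes by $208.3 billion.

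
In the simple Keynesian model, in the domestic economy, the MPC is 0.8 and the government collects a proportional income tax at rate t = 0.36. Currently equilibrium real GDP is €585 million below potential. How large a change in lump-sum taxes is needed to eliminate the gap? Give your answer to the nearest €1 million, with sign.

Spending multiplier = 1/(1 − c(1−t)) = 1/(1 − 0.8×0.64) = 1/0.488 ≈ 2.049.
Tax multiplier = −c·k = −0.8/0.488 ≈ −1.639. Need ΔY = +€585 million, so ΔT = ΔY/(−c·k) = −(+€585 million) × 0.488 / 0.8 ≈ −€357 million.
The government should cut lump-sum taxes by €357 million.

−€357 million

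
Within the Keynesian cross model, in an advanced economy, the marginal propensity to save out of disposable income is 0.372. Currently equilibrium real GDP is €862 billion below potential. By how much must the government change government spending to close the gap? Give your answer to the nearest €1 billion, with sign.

MPC = 1 − MPS = 1 − 0.372 = 0.628.
Spending multiplier = 1/(1 − MPC) = 1/(1 − 0.628) = 1/0.372 ≈ 2.688.
Need ΔY = +€862 billion, so ΔG = ΔY/k = (+€862 billion) × 0.372 ≈ +€321 billion.
The government should increase government spending by €321 billion.

+€321 billion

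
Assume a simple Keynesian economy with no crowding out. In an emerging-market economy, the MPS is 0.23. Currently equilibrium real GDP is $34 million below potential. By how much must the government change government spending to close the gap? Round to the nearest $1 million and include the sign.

MPC = 1 − MPS = 1 − 0.23 = 0.77.
Spending multiplier = 1/(1 − MPC) = 1/(1 − 0.77) = 1/0.23 ≈ 4.348.
Need ΔY = +$34 million, so ΔG = ΔY/k = (+$34 million) × 0.23 ≈ +$8 million.
The government should increase government spending by $8 million.

+$8 million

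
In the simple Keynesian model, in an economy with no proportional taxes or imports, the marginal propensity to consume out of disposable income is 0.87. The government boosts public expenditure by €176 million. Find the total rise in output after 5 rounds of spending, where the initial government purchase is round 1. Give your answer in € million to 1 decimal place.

€679.1 million

Round 1 adds ΔG = €176 million; each later round is MPC = 0.87 times the previous.
After 5 rounds: 176 + 153.12 + 133.2144 + 115.896528 + 100.82997936 = ΔG·(1 − c^5)/(1 − c) = 176 × (1 − 0.4984209207)/0.13 ≈ €679.1 million.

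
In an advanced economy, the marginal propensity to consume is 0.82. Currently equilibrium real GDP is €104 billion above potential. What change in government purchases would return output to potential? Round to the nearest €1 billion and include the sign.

Spending multiplier = 1/(1 − MPC) = 1/(1 − 0.82) = 1/0.18 ≈ 5.556.
Need ΔY = −€104 billion, so ΔG = ΔY/k = (−€104 billion) × 0.18 ≈ −€19 billion.
The government should cut government purchases by €19 billion.

−€19 billion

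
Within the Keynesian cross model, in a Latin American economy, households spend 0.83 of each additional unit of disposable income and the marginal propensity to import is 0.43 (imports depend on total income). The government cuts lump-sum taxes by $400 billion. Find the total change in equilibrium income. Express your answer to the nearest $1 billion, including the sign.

+$553 billion

A lump-sum tax change of −$400 billion shifts disposable income by +$400 billion; first-round consumption changes by −c × ΔT = −0.83 × (−$400 billion) = +$332 billion.
Expenditure multiplier = 1/(1 − c + m) = 1/(1 − 0.83 + 0.43) = 1/0.6 ≈ 1.667.
The tax multiplier is −c × k ≈ −1.383, so ΔY = k × (−c·ΔT) = (+$332 billion) / 0.6 ≈ +$553 billion.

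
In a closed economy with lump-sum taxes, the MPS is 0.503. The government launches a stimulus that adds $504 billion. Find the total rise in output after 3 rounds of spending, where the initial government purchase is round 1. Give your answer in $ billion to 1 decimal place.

MPC = 1 − MPS = 1 − 0.503 = 0.497.
Round 1 adds ΔG = $504 billion; each later round is MPC = 0.497 times the previous.
After 3 rounds: 504 + 250.488 + 124.492536 = ΔG·(1 − c^3)/(1 − c) = 504 × (1 − 0.122763473)/0.503 ≈ $879 billion.

$879.0 billion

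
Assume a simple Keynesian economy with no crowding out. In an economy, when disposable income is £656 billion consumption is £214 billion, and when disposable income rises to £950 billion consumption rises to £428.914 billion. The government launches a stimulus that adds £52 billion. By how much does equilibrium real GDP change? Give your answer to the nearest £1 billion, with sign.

+£193 billion

MPC = ΔC/ΔYd = (428.914 − 214)/(950 − 656) = 214.914/294 = 0.731.
Spending multiplier = 1/(1 − MPC) = 1/(1 − 0.731) = 1/0.269 ≈ 3.717.
ΔY = k × ΔG = (+£52 billion) / 0.269 ≈ +£193 billion.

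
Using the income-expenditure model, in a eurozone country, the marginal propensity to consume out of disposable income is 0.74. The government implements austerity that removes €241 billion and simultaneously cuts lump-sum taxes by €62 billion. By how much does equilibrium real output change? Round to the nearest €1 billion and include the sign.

−€750 billion

Expenditure multiplier = 1/(1 − MPC) = 1/(1 − 0.74) = 1/0.26 ≈ 3.846.
ΔG contributes k·ΔG = (−€241 billion) / 0.26 ≈ −€926.9 billion.
ΔT of −€62 billion changes first-round spending by −c·ΔT = +€45.88 billion, contributing k·(−c·ΔT) = (+€45.88 billion) / 0.26 ≈ +€176.5 billion.
Net ΔY = k(ΔG − c·ΔT) = (−€195.12 billion) / 0.26 ≈ −€750 billion.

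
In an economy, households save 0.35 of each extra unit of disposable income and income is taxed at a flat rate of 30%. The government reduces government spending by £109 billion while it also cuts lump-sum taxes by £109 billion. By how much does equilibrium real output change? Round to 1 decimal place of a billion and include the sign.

−£70.0 billion

MPC = 1 − MPS = 1 − 0.35 = 0.65.
Expenditure multiplier = 1/(1 − c(1−t)) = 1/(1 − 0.65×0.7) = 1/0.545 ≈ 1.835.
ΔG contributes k·ΔG = (−£109 billion) / 0.545 = −£200 billion.
ΔT of −£109 billion changes first-round spending by −c·ΔT = +£70.85 billion, contributing k·(−c·ΔT) = (+£70.85 billion) / 0.545 = +£130 billion.
Net ΔY = k(ΔG − c·ΔT) = (−£38.15 billion) / 0.545 = −£70 billion.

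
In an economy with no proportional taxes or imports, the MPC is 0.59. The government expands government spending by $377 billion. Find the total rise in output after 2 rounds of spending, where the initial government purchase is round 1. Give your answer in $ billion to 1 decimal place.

Round 1 adds ΔG = $377 billion; each later round is MPC = 0.59 times the previous.
After 2 rounds: 377 + 222.43 = ΔG·(1 − c^2)/(1 − c) = 377 × (1 − 0.3481)/0.41 ≈ $599.4 billion.

$599.4 billion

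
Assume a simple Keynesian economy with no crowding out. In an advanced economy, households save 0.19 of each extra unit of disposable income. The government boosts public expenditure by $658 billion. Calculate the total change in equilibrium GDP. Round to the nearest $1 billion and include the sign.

+$3,463 billion

MPC = 1 − MPS = 1 − 0.19 = 0.81.
Expenditure multiplier = 1/(1 − MPC) = 1/(1 − 0.81) = 1/0.19 ≈ 5.263.
ΔY = k × ΔG = (+$658 billion) / 0.19 ≈ +$3,463 billion.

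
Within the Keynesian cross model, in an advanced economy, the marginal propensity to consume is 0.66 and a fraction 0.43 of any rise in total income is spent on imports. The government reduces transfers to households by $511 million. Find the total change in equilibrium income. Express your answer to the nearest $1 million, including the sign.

−$438 million

The transfer change shifts disposable income by −$511 million, so first-round consumption changes by c·ΔTR = 0.66 × (−$511 million) = −$337.26 million.
Expenditure multiplier = 1/(1 − c + m) = 1/(1 − 0.66 + 0.43) = 1/0.77 ≈ 1.299.
The transfer multiplier is c × k ≈ 0.857, so ΔY = k × (c·ΔTR) = (−$337.26 million) / 0.77 = −$438 million.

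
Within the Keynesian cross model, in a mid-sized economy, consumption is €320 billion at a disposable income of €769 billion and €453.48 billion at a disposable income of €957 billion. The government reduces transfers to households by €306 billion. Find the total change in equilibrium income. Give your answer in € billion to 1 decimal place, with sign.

−€749.2 billion

MPC = ΔC/ΔYd = (453.48 − 320)/(957 − 769) = 133.48/188 = 0.71.
The transfer change shifts disposable income by −€306 billion, so first-round consumption changes by c·ΔTR = 0.71 × (−€306 billion) = −€217.26 billion.
Expenditure multiplier = 1/(1 − MPC) = 1/(1 − 0.71) = 1/0.29 ≈ 3.448.
The transfer multiplier is c × k ≈ 2.448, so ΔY = k × (c·ΔTR) = (−€217.26 billion) / 0.29 ≈ −€749.2 billion.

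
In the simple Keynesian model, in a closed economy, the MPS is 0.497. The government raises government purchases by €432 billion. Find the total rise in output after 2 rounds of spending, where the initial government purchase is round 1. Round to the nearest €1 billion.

MPC = 1 − MPS = 1 − 0.497 = 0.503.
Round 1 adds ΔG = €432 billion; each later round is MPC = 0.503 times the previous.
After 2 rounds: 432 + 217.296 = ΔG·(1 − c^2)/(1 − c) = 432 × (1 − 0.253009)/0.497 ≈ €649 billion.

€649 billion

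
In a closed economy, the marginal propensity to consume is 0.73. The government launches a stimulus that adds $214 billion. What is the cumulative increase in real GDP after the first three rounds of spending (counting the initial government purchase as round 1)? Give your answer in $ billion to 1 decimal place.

Round 1 adds ΔG = $214 billion; each later round is MPC = 0.73 times the previous.
After 3 rounds: 214 + 156.22 + 114.0406 = ΔG·(1 − c^3)/(1 − c) = 214 × (1 − 0.389017)/0.27 ≈ $484.3 billion.

$484.3 billion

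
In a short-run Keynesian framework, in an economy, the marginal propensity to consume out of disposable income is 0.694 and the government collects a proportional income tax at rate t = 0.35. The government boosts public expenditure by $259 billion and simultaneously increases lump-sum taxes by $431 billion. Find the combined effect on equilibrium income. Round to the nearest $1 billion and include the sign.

Expenditure multiplier = 1/(1 − c(1−t)) = 1/(1 − 0.694×0.65) = 1/0.5489 ≈ 1.822.
ΔG contributes k·ΔG = (+$259 billion) / 0.5489 ≈ +$471.9 billion.
ΔT of +$431 billion changes first-round spending by −c·ΔT = −$299.114 billion, contributing k·(−c·ΔT) = (−$299.114 billion) / 0.5489 ≈ −$544.9 billion.
Net ΔY = k(ΔG − c·ΔT) = (−$40.114 billion) / 0.5489 ≈ −$73 billion.

−$73 billion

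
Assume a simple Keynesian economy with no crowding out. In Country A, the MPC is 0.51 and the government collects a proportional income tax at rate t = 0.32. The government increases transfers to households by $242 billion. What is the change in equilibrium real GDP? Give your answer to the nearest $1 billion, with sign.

The transfer change shifts disposable income by +$242 billion, so first-round consumption changes by c·ΔTR = 0.51 × (+$242 billion) = +$123.42 billion.
Expenditure multiplier = 1/(1 − c(1−t)) = 1/(1 − 0.51×0.68) = 1/0.6532 ≈ 1.531.
The transfer multiplier is c × k ≈ 0.781, so ΔY = k × (c·ΔTR) = (+$123.42 billion) / 0.6532 ≈ +$189 billion.

+$189 billion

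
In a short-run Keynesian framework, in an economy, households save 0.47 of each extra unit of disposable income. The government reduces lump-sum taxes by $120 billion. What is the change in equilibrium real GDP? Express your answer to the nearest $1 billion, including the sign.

+$135 billion

MPC = 1 − MPS = 1 − 0.47 = 0.53.
A lump-sum tax change of −$120 billion shifts disposable income by +$120 billion; first-round consumption changes by −c × ΔT = −0.53 × (−$120 billion) = +$63.6 billion.
Expenditure multiplier = 1/(1 − MPC) = 1/(1 − 0.53) = 1/0.47 ≈ 2.128.
The tax multiplier is −c × k ≈ −1.128, so ΔY = k × (−c·ΔT) = (+$63.6 billion) / 0.47 ≈ +$135 billion.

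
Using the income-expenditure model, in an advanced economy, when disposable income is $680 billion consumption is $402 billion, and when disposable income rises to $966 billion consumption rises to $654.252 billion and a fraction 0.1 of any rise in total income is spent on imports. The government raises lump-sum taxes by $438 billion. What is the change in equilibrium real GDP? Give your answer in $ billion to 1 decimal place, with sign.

MPC = ΔC/ΔYd = (654.252 − 402)/(966 − 680) = 252.252/286 = 0.882.
A lump-sum tax change of +$438 billion shifts disposable income by −$438 billion; first-round consumption changes by −c × ΔT = −0.882 × (+$438 billion) = −$386.316 billion.
Expenditure multiplier = 1/(1 − c + m) = 1/(1 − 0.882 + 0.1) = 1/0.218 ≈ 4.587.
The tax multiplier is −c × k ≈ −4.046, so ΔY = k × (−c·ΔT) = (−$386.316 billion) / 0.218 ≈ −$1,772.1 billion.

−$1,772.1 billion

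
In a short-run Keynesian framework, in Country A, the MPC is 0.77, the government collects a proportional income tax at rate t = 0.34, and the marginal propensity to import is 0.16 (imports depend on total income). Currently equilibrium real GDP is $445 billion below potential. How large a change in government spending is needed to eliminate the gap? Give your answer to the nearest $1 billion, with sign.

+$290 billion

Spending multiplier = 1/(1 − c(1−t) + m) = 1/(1 − 0.77×0.66 + 0.16) = 1/0.6518 ≈ 1.534.
Need ΔY = +$445 billion, so ΔG = ΔY/k = (+$445 billion) × 0.6518 ≈ +$290 billion.
The government should increase government spending by $290 billion.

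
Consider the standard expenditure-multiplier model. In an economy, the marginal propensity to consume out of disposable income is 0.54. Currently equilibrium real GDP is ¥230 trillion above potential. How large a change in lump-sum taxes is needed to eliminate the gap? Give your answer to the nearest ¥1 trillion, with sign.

Spending multiplier = 1/(1 − MPC) = 1/(1 − 0.54) = 1/0.46 ≈ 2.174.
Tax multiplier = −c·k = −0.54/0.46 ≈ −1.174. Need ΔY = −¥230 trillion, so ΔT = ΔY/(−c·k) = −(−¥230 trillion) × 0.46 / 0.54 ≈ +¥196 trillion.
The government should raise lump-sum taxes by ¥196 trillion.

+¥196 trillion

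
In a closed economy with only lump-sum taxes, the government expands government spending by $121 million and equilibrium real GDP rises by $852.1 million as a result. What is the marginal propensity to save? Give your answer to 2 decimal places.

Implied spending multiplier k = ΔY/ΔG = 852.1/121 ≈ 7.0421.
Since k = 1/(1 − MPC), MPC = 1 − 1/k = 1 − ΔG/ΔY = 1 − 121/852.1 ≈ 0.86.
MPS = 1 − MPC = 0.14.

0.14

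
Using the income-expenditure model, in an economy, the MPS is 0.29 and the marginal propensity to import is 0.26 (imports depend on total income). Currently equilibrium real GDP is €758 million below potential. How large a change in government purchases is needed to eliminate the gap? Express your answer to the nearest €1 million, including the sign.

+€417 million

MPC = 1 − MPS = 1 − 0.29 = 0.71.
Spending multiplier = 1/(1 − c + m) = 1/(1 − 0.71 + 0.26) = 1/0.55 ≈ 1.818.
Need ΔY = +€758 million, so ΔG = ΔY/k = (+€758 million) × 0.55 ≈ +€417 million.
The government should increase government purchases by €417 million.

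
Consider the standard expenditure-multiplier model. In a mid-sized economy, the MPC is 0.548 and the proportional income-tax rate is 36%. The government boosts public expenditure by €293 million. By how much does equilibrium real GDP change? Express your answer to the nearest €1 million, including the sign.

Spending multiplier = 1/(1 − c(1−t)) = 1/(1 − 0.548×0.64) = 1/0.64928 ≈ 1.54.
ΔY = k × ΔG = (+€293 million) / 0.64928 ≈ +€451 million.

+€451 million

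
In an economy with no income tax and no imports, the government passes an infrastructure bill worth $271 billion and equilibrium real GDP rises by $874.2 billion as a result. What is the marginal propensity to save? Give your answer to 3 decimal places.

0.310

Implied spending multiplier k = ΔY/ΔG = 874.2/271 ≈ 3.2258.
Since k = 1/(1 − MPC), MPC = 1 − 1/k = 1 − ΔG/ΔY = 1 − 271/874.2 ≈ 0.690.
MPS = 1 − MPC = 0.310.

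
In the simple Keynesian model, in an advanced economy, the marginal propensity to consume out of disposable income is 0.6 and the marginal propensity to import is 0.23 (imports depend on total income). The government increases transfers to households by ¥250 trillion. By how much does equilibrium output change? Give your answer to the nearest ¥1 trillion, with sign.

+¥238 trillion

The transfer change shifts disposable income by +¥250 trillion, so first-round consumption changes by c·ΔTR = 0.6 × (+¥250 trillion) = +¥150 trillion.
Expenditure multiplier = 1/(1 − c + m) = 1/(1 − 0.6 + 0.23) = 1/0.63 ≈ 1.587.
The transfer multiplier is c × k ≈ 0.952, so ΔY = k × (c·ΔTR) = (+¥150 trillion) / 0.63 ≈ +¥238 trillion.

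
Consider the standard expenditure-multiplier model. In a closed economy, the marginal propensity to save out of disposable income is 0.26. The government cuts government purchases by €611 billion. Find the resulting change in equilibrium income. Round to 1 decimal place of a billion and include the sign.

MPC = 1 − MPS = 1 − 0.26 = 0.74.
Expenditure multiplier = 1/(1 − MPC) = 1/(1 − 0.74) = 1/0.26 ≈ 3.846.
ΔY = k × ΔG = (−€611 billion) / 0.26 = −€2,350 billion.

−€2,350.0 billion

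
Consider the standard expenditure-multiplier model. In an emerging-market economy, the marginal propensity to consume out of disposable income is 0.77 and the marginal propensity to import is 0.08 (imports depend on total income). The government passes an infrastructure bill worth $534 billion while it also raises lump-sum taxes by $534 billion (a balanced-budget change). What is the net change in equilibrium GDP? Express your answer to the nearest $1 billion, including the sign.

+$396 billion

Expenditure multiplier = 1/(1 − c + m) = 1/(1 − 0.77 + 0.08) = 1/0.31 ≈ 3.226.
ΔG contributes k·ΔG = (+$534 billion) / 0.31 ≈ +$1,722.6 billion.
ΔT of +$534 billion changes first-round spending by −c·ΔT = −$411.18 billion, contributing k·(−c·ΔT) = (−$411.18 billion) / 0.31 ≈ −$1,326.4 billion.
Net ΔY = k(ΔG − c·ΔT) = (+$122.82 billion) / 0.31 ≈ +$396 billion.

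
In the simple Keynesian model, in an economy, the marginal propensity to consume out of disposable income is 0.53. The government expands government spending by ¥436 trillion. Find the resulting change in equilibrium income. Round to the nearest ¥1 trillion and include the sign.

Expenditure multiplier = 1/(1 − MPC) = 1/(1 − 0.53) = 1/0.47 ≈ 2.128.
ΔY = k × ΔG = (+¥436 trillion) / 0.47 ≈ +¥928 trillion.

+¥928 trillion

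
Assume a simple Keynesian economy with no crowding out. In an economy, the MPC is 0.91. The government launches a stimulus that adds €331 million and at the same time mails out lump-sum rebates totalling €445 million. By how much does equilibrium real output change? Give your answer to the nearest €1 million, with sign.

+€8,177 million

Expenditure multiplier = 1/(1 − MPC) = 1/(1 − 0.91) = 1/0.09 ≈ 11.111.
ΔG contributes k·ΔG = (+€331 million) / 0.09 ≈ +€3,677.8 million.
ΔT of −€445 million changes first-round spending by −c·ΔT = +€404.95 million, contributing k·(−c·ΔT) = (+€404.95 million) / 0.09 ≈ +€4,499.4 million.
Net ΔY = k(ΔG − c·ΔT) = (+€735.95 million) / 0.09 ≈ +€8,177 million.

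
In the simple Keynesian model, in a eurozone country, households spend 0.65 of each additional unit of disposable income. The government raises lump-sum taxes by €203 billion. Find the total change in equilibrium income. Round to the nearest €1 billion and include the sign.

A lump-sum tax change of +€203 billion shifts disposable income by −€203 billion; first-round consumption changes by −c × ΔT = −0.65 × (+€203 billion) = −€131.95 billion.
Expenditure multiplier = 1/(1 − MPC) = 1/(1 − 0.65) = 1/0.35 ≈ 2.857.
The tax multiplier is −c × k ≈ −1.857, so ΔY = k × (−c·ΔT) = (−€131.95 billion) / 0.35 = −€377 billion.

−€377 billion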